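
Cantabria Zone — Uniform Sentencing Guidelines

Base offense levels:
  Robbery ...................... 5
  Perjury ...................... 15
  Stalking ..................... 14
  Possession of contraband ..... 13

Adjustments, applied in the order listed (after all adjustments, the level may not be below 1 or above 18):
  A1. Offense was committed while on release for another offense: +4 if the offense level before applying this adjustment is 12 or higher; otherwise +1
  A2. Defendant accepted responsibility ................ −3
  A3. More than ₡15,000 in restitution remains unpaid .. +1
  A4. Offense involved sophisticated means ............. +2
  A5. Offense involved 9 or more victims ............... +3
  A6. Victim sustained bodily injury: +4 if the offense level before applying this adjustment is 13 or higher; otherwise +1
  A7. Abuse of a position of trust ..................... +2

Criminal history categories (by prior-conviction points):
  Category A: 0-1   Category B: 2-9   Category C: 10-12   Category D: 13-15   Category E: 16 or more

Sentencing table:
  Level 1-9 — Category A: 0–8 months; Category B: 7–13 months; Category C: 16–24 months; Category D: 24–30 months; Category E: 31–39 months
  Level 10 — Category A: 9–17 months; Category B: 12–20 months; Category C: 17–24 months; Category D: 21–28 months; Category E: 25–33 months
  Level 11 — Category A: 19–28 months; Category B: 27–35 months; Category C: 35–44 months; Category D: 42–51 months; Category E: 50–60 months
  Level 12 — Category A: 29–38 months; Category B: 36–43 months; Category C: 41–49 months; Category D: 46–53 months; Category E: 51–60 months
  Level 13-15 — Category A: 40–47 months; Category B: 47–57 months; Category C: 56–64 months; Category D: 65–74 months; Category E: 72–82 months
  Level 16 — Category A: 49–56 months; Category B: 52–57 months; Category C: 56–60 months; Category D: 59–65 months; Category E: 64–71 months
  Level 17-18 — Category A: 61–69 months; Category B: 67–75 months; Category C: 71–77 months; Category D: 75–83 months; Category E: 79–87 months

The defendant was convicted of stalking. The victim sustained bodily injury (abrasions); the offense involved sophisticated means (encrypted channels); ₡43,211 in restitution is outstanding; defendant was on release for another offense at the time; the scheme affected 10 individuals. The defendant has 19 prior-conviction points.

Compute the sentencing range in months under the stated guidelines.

Base offense level for stalking: 14.
A1 applies (level before this adjustment is 14 ≥ 12, so +4): 14 + 4 = 18.
A3 applies: 18 + 1 = 19.
A4 applies: 19 + 2 = 21.
A5 applies: 21 + 3 = 24.
A6 applies (level before this adjustment is 24 ≥ 13, so +4): 24 + 4 = 28.
A7 does not apply.
Level 28 exceeds the maximum of 18; capped at 18.
Final offense level: 18.
Criminal history: 19 prior points → Category E (16+).
Level 18 falls in the 17-18 band.
Grid: Level 17-18 × Category E = 79-87 months.

79-87 months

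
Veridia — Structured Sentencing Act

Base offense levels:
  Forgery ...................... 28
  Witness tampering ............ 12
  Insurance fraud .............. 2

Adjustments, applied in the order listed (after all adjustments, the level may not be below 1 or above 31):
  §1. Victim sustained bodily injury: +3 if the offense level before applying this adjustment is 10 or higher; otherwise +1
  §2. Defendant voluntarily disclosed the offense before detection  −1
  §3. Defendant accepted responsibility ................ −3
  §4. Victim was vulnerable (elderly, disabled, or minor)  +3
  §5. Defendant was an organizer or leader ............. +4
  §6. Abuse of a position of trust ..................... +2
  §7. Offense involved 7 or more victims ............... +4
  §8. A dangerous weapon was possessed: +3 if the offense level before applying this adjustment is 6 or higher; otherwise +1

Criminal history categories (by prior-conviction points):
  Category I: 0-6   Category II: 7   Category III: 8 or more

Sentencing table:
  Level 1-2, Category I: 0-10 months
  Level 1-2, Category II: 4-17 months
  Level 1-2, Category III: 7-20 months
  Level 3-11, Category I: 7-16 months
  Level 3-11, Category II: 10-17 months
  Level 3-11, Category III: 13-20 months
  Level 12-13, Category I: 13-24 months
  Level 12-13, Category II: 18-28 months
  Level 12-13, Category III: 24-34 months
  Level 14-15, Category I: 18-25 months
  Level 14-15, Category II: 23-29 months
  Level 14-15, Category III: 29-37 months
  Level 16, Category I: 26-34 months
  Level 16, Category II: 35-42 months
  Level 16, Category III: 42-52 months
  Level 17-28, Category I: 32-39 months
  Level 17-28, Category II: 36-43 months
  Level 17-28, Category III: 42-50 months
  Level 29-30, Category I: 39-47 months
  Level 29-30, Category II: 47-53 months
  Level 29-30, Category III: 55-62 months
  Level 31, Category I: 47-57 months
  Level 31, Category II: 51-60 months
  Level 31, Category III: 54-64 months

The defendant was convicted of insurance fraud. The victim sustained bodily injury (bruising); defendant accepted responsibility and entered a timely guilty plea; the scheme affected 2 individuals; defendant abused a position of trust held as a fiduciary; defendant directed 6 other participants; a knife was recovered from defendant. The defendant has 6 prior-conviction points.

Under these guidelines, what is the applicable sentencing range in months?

Base offense level for insurance fraud: 2.
§1 applies (level before this adjustment is 2 < 10, so +1): 2 + 1 = 3.
§3 applies: 3 − 3 = 0.
§4 does not apply.
§5 applies: 0 + 4 = 4.
§6 applies: 4 + 2 = 6.
§8 applies (level before this adjustment is 6 ≥ 6, so +3): 6 + 3 = 9.
Final offense level: 9.
Criminal history: 6 prior points → Category I (0-6).
Level 9 falls in the 3-11 band.
Grid: Level 3-11 × Category I = 7-16 months.

7-16 months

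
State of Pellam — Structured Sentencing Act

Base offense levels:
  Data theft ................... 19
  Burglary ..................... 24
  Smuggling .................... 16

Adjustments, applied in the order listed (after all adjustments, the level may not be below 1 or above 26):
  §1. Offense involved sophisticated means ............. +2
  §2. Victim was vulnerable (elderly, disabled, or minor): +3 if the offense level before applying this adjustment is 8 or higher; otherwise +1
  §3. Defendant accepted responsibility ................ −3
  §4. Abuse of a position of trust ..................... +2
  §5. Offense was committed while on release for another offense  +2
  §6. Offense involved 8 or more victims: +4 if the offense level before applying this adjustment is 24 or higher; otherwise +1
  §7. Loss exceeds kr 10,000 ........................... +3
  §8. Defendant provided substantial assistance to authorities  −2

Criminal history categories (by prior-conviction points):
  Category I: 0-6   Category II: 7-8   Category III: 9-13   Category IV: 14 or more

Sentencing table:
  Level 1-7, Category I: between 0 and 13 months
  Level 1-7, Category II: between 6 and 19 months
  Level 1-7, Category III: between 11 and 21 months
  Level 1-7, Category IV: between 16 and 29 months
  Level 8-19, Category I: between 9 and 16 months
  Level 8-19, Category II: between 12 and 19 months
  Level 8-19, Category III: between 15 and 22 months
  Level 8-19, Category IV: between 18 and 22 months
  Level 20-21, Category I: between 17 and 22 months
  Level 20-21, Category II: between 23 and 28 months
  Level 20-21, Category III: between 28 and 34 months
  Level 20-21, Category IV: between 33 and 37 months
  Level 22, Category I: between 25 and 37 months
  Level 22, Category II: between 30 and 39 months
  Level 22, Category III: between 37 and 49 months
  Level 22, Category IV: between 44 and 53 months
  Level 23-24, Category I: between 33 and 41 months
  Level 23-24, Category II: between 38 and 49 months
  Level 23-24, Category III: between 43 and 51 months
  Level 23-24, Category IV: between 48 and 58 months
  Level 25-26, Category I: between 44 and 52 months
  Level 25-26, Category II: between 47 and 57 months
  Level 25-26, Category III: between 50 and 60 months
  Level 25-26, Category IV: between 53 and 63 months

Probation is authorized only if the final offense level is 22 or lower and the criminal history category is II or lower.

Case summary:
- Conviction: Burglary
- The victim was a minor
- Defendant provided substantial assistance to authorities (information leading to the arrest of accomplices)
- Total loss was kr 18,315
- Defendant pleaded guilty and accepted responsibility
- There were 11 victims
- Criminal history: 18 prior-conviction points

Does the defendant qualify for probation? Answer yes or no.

Base offense level for burglary: 24.
§1 does not apply.
§2 applies (level before this adjustment is 24 ≥ 8, so +3): 24 + 3 = 27.
§3 applies: 27 − 3 = 24.
§4 does not apply.
§5 does not apply.
§6 applies (level before this adjustment is 24 ≥ 24, so +4): 24 + 4 = 28.
§7 applies: 28 + 3 = 31.
§8 applies: 31 − 2 = 29.
Level 29 exceeds the maximum of 26; capped at 26.
Final offense level: 26.
Criminal history: 18 prior points → Category IV (14+).
Level 26 falls in the 25-26 band.
Grid: Level 25-26 × Category IV = 53-63 months.
Probation check: level 26 > 22 and category IV > II → not eligible.

No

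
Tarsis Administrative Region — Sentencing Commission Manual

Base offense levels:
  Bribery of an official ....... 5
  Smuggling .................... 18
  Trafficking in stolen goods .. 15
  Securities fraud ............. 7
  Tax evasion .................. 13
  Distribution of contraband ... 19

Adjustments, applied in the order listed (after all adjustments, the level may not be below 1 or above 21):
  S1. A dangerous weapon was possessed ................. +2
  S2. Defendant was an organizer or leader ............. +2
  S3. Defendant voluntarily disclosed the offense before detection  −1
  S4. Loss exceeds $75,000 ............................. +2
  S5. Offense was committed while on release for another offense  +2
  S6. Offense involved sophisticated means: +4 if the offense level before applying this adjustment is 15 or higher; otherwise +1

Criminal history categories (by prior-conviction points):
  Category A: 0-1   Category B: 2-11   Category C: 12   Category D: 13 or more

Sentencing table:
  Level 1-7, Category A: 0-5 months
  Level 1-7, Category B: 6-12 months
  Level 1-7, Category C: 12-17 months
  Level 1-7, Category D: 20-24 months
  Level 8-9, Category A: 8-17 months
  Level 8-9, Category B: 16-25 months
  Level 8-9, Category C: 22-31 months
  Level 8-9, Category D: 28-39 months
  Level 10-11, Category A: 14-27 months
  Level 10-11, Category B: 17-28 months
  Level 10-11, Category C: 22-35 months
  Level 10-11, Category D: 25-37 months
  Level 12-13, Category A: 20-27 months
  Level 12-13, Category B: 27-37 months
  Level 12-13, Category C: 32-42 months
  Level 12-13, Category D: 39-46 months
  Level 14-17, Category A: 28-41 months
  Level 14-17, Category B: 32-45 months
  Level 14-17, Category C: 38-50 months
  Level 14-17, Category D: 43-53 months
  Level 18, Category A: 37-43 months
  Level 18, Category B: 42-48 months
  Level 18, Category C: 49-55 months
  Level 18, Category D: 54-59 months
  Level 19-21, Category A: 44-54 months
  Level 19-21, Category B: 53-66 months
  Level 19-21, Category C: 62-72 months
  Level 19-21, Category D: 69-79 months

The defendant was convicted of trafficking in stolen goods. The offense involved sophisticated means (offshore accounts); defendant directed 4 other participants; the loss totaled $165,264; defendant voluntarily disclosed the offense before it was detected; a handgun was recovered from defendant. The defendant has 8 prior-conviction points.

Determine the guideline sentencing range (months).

53-66 months

Base offense level for trafficking in stolen goods: 15.
S1 applies: 15 + 2 = 17.
S2 applies: 17 + 2 = 19.
S3 applies: 19 − 1 = 18.
S4 applies: 18 + 2 = 20.
S5 does not apply.
S6 applies (level before this adjustment is 20 ≥ 15, so +4): 20 + 4 = 24.
Level 24 exceeds the maximum of 21; capped at 21.
Final offense level: 21.
Criminal history: 8 prior points → Category B (2-11).
Level 21 falls in the 19-21 band.
Grid: Level 19-21 × Category B = 53-66 months.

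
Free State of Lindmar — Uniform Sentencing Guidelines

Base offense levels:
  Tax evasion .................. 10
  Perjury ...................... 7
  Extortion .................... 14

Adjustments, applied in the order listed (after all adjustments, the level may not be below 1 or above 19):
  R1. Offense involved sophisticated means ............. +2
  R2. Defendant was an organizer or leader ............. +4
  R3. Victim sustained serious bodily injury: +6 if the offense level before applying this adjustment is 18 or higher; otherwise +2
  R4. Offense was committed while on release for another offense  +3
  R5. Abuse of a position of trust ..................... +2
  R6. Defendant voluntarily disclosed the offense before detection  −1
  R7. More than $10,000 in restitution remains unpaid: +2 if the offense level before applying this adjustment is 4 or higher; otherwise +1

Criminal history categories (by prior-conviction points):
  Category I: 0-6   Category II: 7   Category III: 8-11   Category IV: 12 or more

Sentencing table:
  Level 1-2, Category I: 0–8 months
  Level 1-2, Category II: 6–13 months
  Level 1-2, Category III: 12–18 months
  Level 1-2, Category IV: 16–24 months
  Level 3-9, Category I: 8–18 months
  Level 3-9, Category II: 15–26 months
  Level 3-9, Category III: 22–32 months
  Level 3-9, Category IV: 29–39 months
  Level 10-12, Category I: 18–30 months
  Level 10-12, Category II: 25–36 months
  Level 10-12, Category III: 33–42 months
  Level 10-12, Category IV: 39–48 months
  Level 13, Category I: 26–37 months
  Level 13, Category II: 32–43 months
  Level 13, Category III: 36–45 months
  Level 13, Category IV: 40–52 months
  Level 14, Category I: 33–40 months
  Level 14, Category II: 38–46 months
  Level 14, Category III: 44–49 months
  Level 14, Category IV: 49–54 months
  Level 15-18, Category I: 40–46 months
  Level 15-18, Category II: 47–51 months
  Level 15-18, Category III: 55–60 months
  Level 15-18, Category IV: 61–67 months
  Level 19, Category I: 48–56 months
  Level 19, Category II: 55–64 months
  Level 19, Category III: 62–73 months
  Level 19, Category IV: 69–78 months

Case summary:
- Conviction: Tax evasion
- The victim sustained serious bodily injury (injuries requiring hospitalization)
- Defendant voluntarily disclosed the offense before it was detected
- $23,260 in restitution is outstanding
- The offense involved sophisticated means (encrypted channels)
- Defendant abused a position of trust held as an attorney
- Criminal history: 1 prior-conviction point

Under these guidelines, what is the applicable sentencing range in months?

Base offense level for tax evasion: 10.
R1 applies: 10 + 2 = 12.
R2 does not apply.
R3 applies (level before this adjustment is 12 < 18, so +2): 12 + 2 = 14.
R5 applies: 14 + 2 = 16.
R6 applies: 16 − 1 = 15.
R7 applies (level before this adjustment is 15 ≥ 4, so +2): 15 + 2 = 17.
Final offense level: 17.
Criminal history: 1 prior point → Category I (0-6).
Level 17 falls in the 15-18 band.
Grid: Level 15-18 × Category I = 40-46 months.

40-46 months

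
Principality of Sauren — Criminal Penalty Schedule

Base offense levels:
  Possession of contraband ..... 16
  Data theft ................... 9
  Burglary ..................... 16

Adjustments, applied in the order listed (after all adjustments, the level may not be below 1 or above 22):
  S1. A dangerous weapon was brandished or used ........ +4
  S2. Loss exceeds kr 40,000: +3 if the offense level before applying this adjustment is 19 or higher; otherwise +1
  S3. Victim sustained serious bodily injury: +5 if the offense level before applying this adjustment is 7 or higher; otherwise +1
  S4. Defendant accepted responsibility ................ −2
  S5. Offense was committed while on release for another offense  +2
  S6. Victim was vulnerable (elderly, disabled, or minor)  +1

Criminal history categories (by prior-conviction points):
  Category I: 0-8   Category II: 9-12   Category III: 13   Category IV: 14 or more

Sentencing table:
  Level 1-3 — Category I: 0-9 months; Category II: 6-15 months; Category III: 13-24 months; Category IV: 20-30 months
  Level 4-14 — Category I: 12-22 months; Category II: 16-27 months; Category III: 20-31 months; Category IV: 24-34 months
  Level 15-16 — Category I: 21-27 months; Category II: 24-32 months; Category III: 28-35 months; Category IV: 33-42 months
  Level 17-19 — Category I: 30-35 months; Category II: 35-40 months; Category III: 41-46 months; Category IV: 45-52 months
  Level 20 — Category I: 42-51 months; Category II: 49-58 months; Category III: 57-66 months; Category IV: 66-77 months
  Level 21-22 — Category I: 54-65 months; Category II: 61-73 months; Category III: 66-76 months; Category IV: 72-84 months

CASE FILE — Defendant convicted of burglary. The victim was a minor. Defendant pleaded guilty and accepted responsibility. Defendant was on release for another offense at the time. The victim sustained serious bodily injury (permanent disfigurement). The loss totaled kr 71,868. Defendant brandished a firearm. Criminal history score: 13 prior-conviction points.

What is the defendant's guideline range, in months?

Base offense level for burglary: 16.
S1 applies: 16 + 4 = 20.
S2 applies (level before this adjustment is 20 ≥ 19, so +3): 20 + 3 = 23.
S3 applies (level before this adjustment is 23 ≥ 7, so +5): 23 + 5 = 28.
S4 applies: 28 − 2 = 26.
S5 applies: 26 + 2 = 28.
S6 applies: 28 + 1 = 29.
Level 29 exceeds the maximum of 22; capped at 22.
Final offense level: 22.
Criminal history: 13 prior points → Category III (13).
Level 22 falls in the 21-22 band.
Grid: Level 21-22 × Category III = 66-76 months.

66-76 months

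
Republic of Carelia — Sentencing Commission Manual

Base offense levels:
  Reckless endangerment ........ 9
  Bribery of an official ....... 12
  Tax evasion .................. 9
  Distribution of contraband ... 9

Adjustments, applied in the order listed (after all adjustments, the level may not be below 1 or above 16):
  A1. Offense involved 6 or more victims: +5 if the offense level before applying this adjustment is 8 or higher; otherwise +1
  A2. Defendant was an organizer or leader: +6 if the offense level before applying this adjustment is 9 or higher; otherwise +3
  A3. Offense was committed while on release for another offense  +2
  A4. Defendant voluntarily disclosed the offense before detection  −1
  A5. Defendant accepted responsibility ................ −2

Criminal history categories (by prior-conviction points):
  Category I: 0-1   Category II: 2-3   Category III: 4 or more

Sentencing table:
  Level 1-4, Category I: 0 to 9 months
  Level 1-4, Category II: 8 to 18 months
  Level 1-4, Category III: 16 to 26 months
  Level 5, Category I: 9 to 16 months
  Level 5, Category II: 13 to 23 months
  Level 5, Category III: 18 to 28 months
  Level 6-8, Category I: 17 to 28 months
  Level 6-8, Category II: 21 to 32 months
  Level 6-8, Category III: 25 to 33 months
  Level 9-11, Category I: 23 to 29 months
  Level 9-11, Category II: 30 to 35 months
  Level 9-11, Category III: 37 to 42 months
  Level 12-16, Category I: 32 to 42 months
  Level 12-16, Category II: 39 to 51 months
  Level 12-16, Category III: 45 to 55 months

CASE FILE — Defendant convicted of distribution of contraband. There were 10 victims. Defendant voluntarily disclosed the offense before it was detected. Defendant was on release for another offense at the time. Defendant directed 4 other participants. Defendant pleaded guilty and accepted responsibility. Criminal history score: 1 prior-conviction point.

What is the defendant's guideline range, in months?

Base offense level for distribution of contraband: 9.
A1 applies (level before this adjustment is 9 ≥ 8, so +5): 9 + 5 = 14.
A2 applies (level before this adjustment is 14 ≥ 9, so +6): 14 + 6 = 20.
A3 applies: 20 + 2 = 22.
A4 applies: 22 − 1 = 21.
A5 applies: 21 − 2 = 19.
Level 19 exceeds the maximum of 16; capped at 16.
Final offense level: 16.
Criminal history: 1 prior point → Category I (0-1).
Level 16 falls in the 12-16 band.
Grid: Level 12-16 × Category I = 32-42 months.

32-42 months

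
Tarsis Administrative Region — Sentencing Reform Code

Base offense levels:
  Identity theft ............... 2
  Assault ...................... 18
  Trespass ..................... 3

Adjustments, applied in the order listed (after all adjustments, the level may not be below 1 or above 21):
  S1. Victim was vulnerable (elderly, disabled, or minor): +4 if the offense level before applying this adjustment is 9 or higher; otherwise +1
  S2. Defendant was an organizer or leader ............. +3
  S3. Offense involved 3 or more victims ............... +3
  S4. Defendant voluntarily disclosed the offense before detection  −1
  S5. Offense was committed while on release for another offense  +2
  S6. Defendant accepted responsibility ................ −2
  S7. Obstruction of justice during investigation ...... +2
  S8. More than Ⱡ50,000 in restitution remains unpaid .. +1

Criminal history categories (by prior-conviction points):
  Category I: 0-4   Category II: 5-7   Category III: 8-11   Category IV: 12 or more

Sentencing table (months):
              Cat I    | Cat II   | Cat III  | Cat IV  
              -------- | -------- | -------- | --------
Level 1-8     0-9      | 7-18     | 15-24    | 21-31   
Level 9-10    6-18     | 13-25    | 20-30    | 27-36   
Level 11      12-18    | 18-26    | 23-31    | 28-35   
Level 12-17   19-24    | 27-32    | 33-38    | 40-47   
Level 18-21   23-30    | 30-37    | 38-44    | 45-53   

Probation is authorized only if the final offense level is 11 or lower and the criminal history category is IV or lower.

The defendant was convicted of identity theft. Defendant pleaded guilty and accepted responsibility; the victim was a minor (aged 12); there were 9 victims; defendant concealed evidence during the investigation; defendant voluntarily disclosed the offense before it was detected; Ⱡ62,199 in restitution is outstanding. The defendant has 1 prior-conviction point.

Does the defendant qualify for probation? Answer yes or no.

Base offense level for identity theft: 2.
S1 applies (level before this adjustment is 2 < 9, so +1): 2 + 1 = 3.
S2 does not apply.
S3 applies: 3 + 3 = 6.
S4 applies: 6 − 1 = 5.
S5 does not apply.
S6 applies: 5 − 2 = 3.
S7 applies: 3 + 2 = 5.
S8 applies: 5 + 1 = 6.
Final offense level: 6.
Criminal history: 1 prior point → Category I (0-4).
Level 6 falls in the 1-8 band.
Grid: Level 1-8 × Category I = 0-9 months.
Probation check: level 6 ≤ 11 and category I ≤ IV → eligible.

Yes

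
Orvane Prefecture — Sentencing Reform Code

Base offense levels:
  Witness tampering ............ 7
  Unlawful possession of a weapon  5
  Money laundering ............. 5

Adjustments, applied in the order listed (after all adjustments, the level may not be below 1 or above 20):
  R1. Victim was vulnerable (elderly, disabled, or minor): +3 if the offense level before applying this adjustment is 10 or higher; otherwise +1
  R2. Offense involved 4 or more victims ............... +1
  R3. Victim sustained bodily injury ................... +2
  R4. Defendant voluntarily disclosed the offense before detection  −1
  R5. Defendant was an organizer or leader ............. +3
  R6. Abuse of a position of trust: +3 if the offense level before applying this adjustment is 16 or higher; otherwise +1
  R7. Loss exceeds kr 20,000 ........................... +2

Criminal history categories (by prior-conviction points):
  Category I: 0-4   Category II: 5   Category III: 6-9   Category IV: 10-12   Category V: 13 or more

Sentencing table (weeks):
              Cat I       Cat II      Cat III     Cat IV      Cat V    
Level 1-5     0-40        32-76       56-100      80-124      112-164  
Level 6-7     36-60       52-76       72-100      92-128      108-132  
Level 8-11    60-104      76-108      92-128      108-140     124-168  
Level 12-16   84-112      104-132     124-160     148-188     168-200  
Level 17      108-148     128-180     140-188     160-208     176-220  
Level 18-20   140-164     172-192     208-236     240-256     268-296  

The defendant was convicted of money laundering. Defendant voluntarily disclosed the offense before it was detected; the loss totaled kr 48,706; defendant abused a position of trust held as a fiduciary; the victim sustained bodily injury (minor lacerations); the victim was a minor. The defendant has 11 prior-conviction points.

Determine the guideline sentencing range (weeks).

108-140 weeks

Base offense level for money laundering: 5.
R1 applies (level before this adjustment is 5 < 10, so +1): 5 + 1 = 6.
R2 does not apply.
R3 applies: 6 + 2 = 8.
R4 applies: 8 − 1 = 7.
R5 does not apply.
R6 applies (level before this adjustment is 7 < 16, so +1): 7 + 1 = 8.
R7 applies: 8 + 2 = 10.
Final offense level: 10.
Criminal history: 11 prior points → Category IV (10-12).
Level 10 falls in the 8-11 band.
Grid: Level 8-11 × Category IV = 108-140 weeks.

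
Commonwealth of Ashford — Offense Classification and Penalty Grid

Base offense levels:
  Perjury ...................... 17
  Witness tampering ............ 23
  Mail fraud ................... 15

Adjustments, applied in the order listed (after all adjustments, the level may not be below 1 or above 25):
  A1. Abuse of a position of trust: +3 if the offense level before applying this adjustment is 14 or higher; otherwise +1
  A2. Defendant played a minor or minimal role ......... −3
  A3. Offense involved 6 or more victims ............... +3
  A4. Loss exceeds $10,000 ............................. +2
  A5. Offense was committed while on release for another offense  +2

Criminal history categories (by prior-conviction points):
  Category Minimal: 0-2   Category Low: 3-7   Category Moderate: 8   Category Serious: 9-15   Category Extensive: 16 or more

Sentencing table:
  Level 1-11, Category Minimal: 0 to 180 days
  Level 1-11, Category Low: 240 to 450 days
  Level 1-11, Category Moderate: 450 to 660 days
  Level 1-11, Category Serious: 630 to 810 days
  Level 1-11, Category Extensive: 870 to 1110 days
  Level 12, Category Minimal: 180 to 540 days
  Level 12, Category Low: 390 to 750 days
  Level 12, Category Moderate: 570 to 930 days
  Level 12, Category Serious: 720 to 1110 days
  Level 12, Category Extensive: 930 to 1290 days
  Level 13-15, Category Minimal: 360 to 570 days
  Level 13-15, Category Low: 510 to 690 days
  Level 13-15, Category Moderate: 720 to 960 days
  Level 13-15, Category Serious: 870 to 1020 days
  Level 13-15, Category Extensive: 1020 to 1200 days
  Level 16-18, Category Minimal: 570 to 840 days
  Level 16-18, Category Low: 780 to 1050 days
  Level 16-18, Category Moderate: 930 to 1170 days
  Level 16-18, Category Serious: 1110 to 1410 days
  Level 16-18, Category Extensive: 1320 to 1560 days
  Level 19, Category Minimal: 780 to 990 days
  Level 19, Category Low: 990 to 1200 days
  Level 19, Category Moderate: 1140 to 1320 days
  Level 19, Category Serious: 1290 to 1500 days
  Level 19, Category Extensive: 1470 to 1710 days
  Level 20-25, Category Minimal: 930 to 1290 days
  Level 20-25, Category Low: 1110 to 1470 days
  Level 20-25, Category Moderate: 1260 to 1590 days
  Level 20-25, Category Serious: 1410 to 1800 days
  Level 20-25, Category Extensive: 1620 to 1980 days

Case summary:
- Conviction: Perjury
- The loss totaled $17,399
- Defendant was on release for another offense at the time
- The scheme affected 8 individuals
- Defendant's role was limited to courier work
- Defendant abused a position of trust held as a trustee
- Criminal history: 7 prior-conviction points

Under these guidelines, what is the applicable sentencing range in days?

1110-1470 days

Base offense level for perjury: 17.
A1 applies (level before this adjustment is 17 ≥ 14, so +3): 17 + 3 = 20.
A2 applies: 20 − 3 = 17.
A3 applies: 17 + 3 = 20.
A4 applies: 20 + 2 = 22.
A5 applies: 22 + 2 = 24.
Final offense level: 24.
Criminal history: 7 prior points → Category Low (3-7).
Level 24 falls in the 20-25 band.
Grid: Level 20-25 × Category Low = 1110-1470 days.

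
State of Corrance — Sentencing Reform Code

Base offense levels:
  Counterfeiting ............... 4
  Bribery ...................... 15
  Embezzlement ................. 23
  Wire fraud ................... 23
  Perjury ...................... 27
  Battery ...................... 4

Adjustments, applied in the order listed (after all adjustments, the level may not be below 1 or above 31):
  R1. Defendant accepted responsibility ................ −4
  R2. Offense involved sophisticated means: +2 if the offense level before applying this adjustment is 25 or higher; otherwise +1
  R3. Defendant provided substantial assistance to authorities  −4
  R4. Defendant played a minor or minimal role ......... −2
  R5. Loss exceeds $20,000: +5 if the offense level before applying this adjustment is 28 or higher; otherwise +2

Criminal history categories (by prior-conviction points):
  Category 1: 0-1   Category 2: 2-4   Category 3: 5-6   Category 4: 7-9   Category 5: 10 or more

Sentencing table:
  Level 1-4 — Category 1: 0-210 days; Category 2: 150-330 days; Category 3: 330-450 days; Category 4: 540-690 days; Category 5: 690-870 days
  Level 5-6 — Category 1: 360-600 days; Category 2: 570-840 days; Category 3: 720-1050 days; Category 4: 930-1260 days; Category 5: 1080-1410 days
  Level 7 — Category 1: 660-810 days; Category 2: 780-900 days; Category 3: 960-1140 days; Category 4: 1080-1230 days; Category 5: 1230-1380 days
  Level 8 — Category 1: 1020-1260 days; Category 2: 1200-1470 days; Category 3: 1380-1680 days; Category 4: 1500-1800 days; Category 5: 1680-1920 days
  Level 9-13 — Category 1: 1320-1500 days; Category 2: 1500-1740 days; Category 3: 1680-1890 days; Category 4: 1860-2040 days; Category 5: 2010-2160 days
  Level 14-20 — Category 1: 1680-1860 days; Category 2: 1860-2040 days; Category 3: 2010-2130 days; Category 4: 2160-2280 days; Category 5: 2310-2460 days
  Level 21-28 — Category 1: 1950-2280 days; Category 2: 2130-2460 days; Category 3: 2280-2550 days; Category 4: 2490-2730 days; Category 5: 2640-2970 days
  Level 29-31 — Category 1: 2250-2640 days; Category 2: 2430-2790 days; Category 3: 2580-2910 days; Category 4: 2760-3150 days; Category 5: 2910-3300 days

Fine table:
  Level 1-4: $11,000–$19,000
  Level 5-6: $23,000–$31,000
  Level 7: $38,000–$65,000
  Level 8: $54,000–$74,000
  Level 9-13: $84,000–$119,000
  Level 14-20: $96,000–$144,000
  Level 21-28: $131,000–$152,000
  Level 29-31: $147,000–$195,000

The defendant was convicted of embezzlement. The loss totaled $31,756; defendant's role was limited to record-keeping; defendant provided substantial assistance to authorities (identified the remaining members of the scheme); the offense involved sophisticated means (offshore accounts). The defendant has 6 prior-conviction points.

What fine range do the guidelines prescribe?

$96,000–$144,000

Base offense level for embezzlement: 23.
R1 does not apply.
R2 applies (level before this adjustment is 23 < 25, so +1): 23 + 1 = 24.
R3 applies: 24 − 4 = 20.
R4 applies: 20 − 2 = 18.
R5 applies (level before this adjustment is 18 < 28, so +2): 18 + 2 = 20.
Final offense level: 20.
Level 20 falls in the 14-20 band.
Fine table: Level 14-20 → $96,000–$144,000.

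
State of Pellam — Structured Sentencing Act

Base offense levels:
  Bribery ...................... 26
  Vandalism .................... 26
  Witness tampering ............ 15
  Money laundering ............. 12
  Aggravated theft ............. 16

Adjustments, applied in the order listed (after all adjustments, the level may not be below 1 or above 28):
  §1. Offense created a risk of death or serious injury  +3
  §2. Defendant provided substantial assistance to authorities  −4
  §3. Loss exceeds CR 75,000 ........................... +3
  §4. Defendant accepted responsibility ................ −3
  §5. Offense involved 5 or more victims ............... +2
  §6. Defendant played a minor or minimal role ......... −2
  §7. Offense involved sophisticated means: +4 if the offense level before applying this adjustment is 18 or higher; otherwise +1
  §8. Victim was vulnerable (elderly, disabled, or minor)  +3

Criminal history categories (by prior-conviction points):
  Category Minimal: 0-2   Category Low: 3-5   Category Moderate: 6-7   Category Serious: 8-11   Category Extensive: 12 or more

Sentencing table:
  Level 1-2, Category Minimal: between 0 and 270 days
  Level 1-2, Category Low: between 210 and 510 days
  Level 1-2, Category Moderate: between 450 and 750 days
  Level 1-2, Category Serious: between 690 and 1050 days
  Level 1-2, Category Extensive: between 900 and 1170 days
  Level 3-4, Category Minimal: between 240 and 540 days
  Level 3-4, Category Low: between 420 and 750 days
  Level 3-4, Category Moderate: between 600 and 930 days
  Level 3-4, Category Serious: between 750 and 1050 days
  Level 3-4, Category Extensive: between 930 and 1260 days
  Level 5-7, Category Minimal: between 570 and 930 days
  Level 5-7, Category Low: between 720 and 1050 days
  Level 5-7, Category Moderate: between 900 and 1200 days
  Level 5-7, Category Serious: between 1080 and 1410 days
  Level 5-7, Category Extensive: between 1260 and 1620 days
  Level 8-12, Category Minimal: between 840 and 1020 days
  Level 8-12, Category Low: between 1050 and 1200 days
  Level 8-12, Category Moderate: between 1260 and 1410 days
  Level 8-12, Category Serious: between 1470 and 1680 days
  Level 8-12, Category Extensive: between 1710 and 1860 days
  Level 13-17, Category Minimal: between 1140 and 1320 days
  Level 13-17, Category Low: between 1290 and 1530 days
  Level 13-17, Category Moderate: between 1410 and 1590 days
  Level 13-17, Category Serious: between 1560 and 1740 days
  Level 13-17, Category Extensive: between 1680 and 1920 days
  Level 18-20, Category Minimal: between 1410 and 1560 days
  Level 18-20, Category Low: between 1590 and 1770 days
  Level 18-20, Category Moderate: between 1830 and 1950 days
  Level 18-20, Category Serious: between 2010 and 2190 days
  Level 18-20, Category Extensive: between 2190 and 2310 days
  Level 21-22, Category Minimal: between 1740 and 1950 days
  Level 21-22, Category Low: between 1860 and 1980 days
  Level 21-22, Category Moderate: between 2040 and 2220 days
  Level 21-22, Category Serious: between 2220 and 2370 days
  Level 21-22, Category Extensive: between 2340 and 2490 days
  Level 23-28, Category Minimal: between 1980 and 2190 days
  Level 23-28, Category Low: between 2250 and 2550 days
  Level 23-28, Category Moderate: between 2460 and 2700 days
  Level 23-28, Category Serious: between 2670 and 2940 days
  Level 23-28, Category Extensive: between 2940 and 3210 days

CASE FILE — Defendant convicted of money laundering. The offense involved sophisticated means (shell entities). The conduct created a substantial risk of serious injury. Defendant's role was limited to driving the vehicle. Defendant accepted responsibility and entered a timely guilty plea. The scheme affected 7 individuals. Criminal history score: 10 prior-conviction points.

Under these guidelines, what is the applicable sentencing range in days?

1560-1740 days

Base offense level for money laundering: 12.
§1 applies: 12 + 3 = 15.
§4 applies: 15 − 3 = 12.
§5 applies: 12 + 2 = 14.
§6 applies: 14 − 2 = 12.
§7 applies (level before this adjustment is 12 < 18, so +1): 12 + 1 = 13.
§8 does not apply.
Final offense level: 13.
Criminal history: 10 prior points → Category Serious (8-11).
Level 13 falls in the 13-17 band.
Grid: Level 13-17 × Category Serious = 1560-1740 days.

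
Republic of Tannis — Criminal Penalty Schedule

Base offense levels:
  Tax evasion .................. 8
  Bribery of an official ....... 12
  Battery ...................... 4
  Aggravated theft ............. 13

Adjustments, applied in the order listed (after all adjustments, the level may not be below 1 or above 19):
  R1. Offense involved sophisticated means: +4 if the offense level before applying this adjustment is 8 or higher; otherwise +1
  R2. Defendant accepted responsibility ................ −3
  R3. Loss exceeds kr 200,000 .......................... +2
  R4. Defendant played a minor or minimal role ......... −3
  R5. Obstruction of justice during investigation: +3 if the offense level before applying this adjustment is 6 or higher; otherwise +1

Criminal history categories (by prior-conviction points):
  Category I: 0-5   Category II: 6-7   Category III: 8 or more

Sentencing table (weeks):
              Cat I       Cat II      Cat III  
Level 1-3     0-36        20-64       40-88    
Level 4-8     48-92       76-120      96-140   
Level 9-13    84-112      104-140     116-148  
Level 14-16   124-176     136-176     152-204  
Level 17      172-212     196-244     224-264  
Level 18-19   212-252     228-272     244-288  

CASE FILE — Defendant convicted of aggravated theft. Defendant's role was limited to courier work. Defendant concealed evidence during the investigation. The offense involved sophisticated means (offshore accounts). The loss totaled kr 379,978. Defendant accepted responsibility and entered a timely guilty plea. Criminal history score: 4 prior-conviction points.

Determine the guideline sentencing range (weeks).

Base offense level for aggravated theft: 13.
R1 applies (level before this adjustment is 13 ≥ 8, so +4): 13 + 4 = 17.
R2 applies: 17 − 3 = 14.
R3 applies: 14 + 2 = 16.
R4 applies: 16 − 3 = 13.
R5 applies (level before this adjustment is 13 ≥ 6, so +3): 13 + 3 = 16.
Final offense level: 16.
Criminal history: 4 prior points → Category I (0-5).
Level 16 falls in the 14-16 band.
Grid: Level 14-16 × Category I = 124-176 weeks.

124-176 weeks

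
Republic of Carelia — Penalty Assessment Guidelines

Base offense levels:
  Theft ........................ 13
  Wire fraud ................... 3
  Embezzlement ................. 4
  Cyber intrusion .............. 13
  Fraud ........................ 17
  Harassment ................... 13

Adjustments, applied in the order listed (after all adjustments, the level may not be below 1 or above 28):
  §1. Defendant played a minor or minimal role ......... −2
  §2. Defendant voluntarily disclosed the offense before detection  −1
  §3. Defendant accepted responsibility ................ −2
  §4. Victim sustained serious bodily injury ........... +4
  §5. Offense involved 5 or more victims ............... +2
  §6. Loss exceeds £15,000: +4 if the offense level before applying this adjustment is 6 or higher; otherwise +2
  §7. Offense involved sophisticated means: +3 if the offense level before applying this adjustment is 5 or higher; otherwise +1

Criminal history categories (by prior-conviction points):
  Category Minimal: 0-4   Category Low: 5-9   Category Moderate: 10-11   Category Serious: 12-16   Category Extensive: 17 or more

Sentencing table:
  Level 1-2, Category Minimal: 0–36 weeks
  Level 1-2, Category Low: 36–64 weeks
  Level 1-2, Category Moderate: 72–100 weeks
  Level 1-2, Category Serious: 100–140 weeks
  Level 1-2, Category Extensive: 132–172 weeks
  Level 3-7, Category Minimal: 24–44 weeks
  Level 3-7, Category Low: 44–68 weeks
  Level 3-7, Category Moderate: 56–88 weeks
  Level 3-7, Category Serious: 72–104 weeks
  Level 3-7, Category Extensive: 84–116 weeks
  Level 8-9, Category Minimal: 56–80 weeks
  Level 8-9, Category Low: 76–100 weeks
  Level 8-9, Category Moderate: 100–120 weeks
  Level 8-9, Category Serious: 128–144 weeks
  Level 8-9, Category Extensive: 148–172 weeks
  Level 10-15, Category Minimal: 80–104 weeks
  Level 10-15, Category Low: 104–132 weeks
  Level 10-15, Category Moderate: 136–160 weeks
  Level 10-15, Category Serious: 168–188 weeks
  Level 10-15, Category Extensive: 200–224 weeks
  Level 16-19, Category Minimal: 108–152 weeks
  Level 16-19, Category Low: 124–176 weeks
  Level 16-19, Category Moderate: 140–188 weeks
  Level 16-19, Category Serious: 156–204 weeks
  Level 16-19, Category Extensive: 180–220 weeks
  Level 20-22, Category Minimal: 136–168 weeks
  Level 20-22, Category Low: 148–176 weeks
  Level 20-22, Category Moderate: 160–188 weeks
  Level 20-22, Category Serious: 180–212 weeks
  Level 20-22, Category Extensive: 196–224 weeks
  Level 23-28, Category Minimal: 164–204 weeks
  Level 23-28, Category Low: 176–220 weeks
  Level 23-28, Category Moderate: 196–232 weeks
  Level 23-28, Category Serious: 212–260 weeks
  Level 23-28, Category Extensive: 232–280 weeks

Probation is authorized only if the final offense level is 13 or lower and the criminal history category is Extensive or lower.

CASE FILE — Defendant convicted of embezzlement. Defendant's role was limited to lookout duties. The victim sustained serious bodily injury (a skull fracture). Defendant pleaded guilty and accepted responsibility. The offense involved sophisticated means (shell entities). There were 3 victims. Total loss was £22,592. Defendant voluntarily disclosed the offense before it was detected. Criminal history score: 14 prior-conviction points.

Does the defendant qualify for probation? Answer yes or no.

Yes

Base offense level for embezzlement: 4.
§1 applies: 4 − 2 = 2.
§2 applies: 2 − 1 = 1.
§3 applies: 1 − 2 = -1.
§4 applies: -1 + 4 = 3.
§5 does not apply.
§6 applies (level before this adjustment is 3 < 6, so +2): 3 + 2 = 5.
§7 applies (level before this adjustment is 5 ≥ 5, so +3): 5 + 3 = 8.
Final offense level: 8.
Criminal history: 14 prior points → Category Serious (12-16).
Level 8 falls in the 8-9 band.
Grid: Level 8-9 × Category Serious = 128-144 weeks.
Probation check: level 8 ≤ 13 and category Serious ≤ Extensive → eligible.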